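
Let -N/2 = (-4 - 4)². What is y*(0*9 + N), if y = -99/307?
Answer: 12672/307 ≈ 41.277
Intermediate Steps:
y = -99/307 (y = -99*1/307 = -99/307 ≈ -0.32248)
N = -128 (N = -2*(-4 - 4)² = -2*(-8)² = -2*64 = -128)
y*(0*9 + N) = -99*(0*9 - 128)/307 = -99*(0 - 128)/307 = -99/307*(-128) = 12672/307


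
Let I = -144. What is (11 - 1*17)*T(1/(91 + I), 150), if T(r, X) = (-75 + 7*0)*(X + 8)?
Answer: 71100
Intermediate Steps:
T(r, X) = -600 - 75*X (T(r, X) = (-75 + 0)*(8 + X) = -75*(8 + X) = -600 - 75*X)
(11 - 1*17)*T(1/(91 + I), 150) = (11 - 1*17)*(-600 - 75*150) = (11 - 17)*(-600 - 11250) = -6*(-11850) = 71100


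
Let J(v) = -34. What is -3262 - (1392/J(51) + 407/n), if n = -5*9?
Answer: -2457191/765 ≈ -3212.0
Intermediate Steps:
n = -45
-3262 - (1392/J(51) + 407/n) = -3262 - (1392/(-34) + 407/(-45)) = -3262 - (1392*(-1/34) + 407*(-1/45)) = -3262 - (-696/17 - 407/45) = -3262 - 1*(-38239/765) = -3262 + 38239/765 = -2457191/765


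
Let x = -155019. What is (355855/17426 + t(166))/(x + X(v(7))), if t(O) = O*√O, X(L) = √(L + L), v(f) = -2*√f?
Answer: -(355855/17426 + 166*√166)/(155019 - 2*I*7^(¼)) ≈ -0.013928 - 2.923e-7*I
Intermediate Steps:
X(L) = √2*√L (X(L) = √(2*L) = √2*√L)
t(O) = O^(3/2)
(355855/17426 + t(166))/(x + X(v(7))) = (355855/17426 + 166^(3/2))/(-155019 + √2*√(-2*√7)) = (355855*(1/17426) + 166*√166)/(-155019 + √2*(I*√2*7^(¼))) = (355855/17426 + 166*√166)/(-155019 + 2*I*7^(¼))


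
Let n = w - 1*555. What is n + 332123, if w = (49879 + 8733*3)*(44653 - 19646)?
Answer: 1902814114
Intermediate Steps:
w = 1902482546 (w = (49879 + 26199)*25007 = 76078*25007 = 1902482546)
n = 1902481991 (n = 1902482546 - 1*555 = 1902482546 - 555 = 1902481991)
n + 332123 = 1902481991 + 332123 = 1902814114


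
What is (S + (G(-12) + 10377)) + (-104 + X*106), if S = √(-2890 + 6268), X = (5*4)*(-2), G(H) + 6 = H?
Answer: 6015 + √3378 ≈ 6073.1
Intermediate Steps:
G(H) = -6 + H
X = -40 (X = 20*(-2) = -40)
S = √3378 ≈ 58.121
(S + (G(-12) + 10377)) + (-104 + X*106) = (√3378 + ((-6 - 12) + 10377)) + (-104 - 40*106) = (√3378 + (-18 + 10377)) + (-104 - 4240) = (√3378 + 10359) - 4344 = (10359 + √3378) - 4344 = 6015 + √3378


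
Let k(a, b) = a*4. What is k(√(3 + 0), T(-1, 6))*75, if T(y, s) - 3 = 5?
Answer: 300*√3 ≈ 519.62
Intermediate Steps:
T(y, s) = 8 (T(y, s) = 3 + 5 = 8)
k(a, b) = 4*a
k(√(3 + 0), T(-1, 6))*75 = (4*√(3 + 0))*75 = (4*√3)*75 = 300*√3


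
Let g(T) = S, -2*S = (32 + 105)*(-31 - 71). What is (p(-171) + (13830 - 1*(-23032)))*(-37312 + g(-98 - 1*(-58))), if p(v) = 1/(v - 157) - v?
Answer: -368352407475/328 ≈ -1.1230e+9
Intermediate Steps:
S = 6987 (S = -(32 + 105)*(-31 - 71)/2 = -137*(-102)/2 = -½*(-13974) = 6987)
g(T) = 6987
p(v) = 1/(-157 + v) - v
(p(-171) + (13830 - 1*(-23032)))*(-37312 + g(-98 - 1*(-58))) = ((1 - 1*(-171)² + 157*(-171))/(-157 - 171) + (13830 - 1*(-23032)))*(-37312 + 6987) = ((1 - 1*29241 - 26847)/(-328) + (13830 + 23032))*(-30325) = (-(1 - 29241 - 26847)/328 + 36862)*(-30325) = (-1/328*(-56087) + 36862)*(-30325) = (56087/328 + 36862)*(-30325) = (12146823/328)*(-30325) = -368352407475/328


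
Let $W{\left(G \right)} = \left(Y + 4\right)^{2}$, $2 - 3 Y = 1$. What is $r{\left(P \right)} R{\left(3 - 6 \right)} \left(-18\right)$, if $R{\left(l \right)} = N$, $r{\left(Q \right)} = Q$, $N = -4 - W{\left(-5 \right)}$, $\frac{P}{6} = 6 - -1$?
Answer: $17220$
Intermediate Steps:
$Y = \frac{1}{3}$ ($Y = \frac{2}{3} - \frac{1}{3} = \frac{1}{3} \approx 0.33333$)
$W{\left(G \right)} = \frac{169}{9}$ ($W{\left(G \right)} = \left(\frac{1}{3} + 4\right)^{2} = \left(\frac{13}{3}\right)^{2} = \frac{169}{9}$)
$P = 42$ ($P = 6 \left(6 - -1\right) = 6 \left(6 + 1\right) = 6 \cdot 7 = 42$)
$N = - \frac{205}{9}$ ($N = -4 - \frac{169}{9} = - \frac{205}{9} \approx -22.778$)
$R{\left(l \right)} = - \frac{205}{9}$
$r{\left(P \right)} R{\left(3 - 6 \right)} \left(-18\right) = 42 \left(- \frac{205}{9}\right) \left(-18\right) = \left(- \frac{2870}{3}\right) \left(-18\right) = 17220$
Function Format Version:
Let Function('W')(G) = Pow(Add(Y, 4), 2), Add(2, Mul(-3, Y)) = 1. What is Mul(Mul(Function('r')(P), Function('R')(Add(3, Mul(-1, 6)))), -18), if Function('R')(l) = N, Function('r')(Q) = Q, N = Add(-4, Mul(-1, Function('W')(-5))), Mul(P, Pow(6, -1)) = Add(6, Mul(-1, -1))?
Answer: 17220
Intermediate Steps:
Y = Rational(1, 3) (Y = Add(Rational(2, 3), Mul(Rational(-1, 3), 1)) = Add(Rational(2, 3), Rational(-1, 3)) = Rational(1, 3) ≈ 0.33333)
Function('W')(G) = Rational(169, 9) (Function('W')(G) = Pow(Add(Rational(1, 3), 4), 2) = Pow(Rational(13, 3), 2) = Rational(169, 9))
P = 42 (P = Mul(6, Add(6, Mul(-1, -1))) = Mul(6, Add(6, 1)) = Mul(6, 7) = 42)
N = Rational(-205, 9) (N = Add(-4, Mul(-1, Rational(169, 9))) = Add(-4, Rational(-169, 9)) = Rational(-205, 9) ≈ -22.778)
Function('R')(l) = Rational(-205, 9)
Mul(Mul(Function('r')(P), Function('R')(Add(3, Mul(-1, 6)))), -18) = Mul(Mul(42, Rational(-205, 9)), -18) = Mul(Rational(-2870, 3), -18) = 17220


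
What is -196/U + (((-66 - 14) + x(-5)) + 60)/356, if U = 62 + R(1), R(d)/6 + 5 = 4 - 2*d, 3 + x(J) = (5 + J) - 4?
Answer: -17741/3916 ≈ -4.5304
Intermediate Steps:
x(J) = -2 + J (x(J) = -3 + ((5 + J) - 4) = -3 + (1 + J) = -2 + J)
R(d) = -6 - 12*d (R(d) = -30 + 6*(4 - 2*d) = -30 + (24 - 12*d) = -6 - 12*d)
U = 44 (U = 62 + (-6 - 12*1) = 62 + (-6 - 12) = 62 - 18 = 44)
-196/U + (((-66 - 14) + x(-5)) + 60)/356 = -196/44 + (((-66 - 14) + (-2 - 5)) + 60)/356 = -196*1/44 + ((-80 - 7) + 60)*(1/356) = -49/11 + (-87 + 60)*(1/356) = -49/11 - 27*1/356 = -49/11 - 27/356 = -17741/3916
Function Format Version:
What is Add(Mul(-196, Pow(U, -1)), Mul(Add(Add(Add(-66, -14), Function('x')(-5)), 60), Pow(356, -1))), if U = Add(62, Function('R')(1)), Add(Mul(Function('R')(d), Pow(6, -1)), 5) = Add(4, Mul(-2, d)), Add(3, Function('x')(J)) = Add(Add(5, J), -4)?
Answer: Rational(-17741, 3916) ≈ -4.5304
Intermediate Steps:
Function('x')(J) = Add(-2, J) (Function('x')(J) = Add(-3, Add(Add(5, J), -4)) = Add(-3, Add(1, J)) = Add(-2, J))
Function('R')(d) = Add(-6, Mul(-12, d)) (Function('R')(d) = Add(-30, Mul(6, Add(4, Mul(-2, d)))) = Add(-30, Add(24, Mul(-12, d))) = Add(-6, Mul(-12, d)))
U = 44 (U = Add(62, Add(-6, Mul(-12, 1))) = Add(62, Add(-6, -12)) = Add(62, -18) = 44)
Add(Mul(-196, Pow(U, -1)), Mul(Add(Add(Add(-66, -14), Function('x')(-5)), 60), Pow(356, -1))) = Add(Mul(-196, Pow(44, -1)), Mul(Add(Add(Add(-66, -14), Add(-2, -5)), 60), Pow(356, -1))) = Add(Mul(-196, Rational(1, 44)), Mul(Add(Add(-80, -7), 60), Rational(1, 356))) = Add(Rational(-49, 11), Mul(Add(-87, 60), Rational(1, 356))) = Add(Rational(-49, 11), Mul(-27, Rational(1, 356))) = Add(Rational(-49, 11), Rational(-27, 356)) = Rational(-17741, 3916)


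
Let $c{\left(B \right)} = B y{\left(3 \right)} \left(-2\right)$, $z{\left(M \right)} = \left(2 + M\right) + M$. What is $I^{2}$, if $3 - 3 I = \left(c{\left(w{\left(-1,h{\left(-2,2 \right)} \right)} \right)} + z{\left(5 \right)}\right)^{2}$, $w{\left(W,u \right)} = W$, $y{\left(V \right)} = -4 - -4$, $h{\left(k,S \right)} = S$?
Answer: $2209$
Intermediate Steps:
$y{\left(V \right)} = 0$ ($y{\left(V \right)} = -4 + 4 = 0$)
$z{\left(M \right)} = 2 + 2 M$
$c{\left(B \right)} = 0$ ($c{\left(B \right)} = B 0 \left(-2\right) = 0 \left(-2\right) = 0$)
$I = -47$ ($I = 1 - \frac{\left(0 + \left(2 + 2 \cdot 5\right)\right)^{2}}{3} = 1 - \frac{\left(0 + \left(2 + 10\right)\right)^{2}}{3} = 1 - \frac{\left(0 + 12\right)^{2}}{3} = 1 - \frac{12^{2}}{3} = 1 - 48 = -47$)
$I^{2} = \left(-47\right)^{2} = 2209$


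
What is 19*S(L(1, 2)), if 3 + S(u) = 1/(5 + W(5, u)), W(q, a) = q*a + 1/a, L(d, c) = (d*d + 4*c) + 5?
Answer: -59641/1051 ≈ -56.747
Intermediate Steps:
L(d, c) = 5 + d**2 + 4*c (L(d, c) = (d**2 + 4*c) + 5 = 5 + d**2 + 4*c)
W(q, a) = 1/a + a*q (W(q, a) = a*q + 1/a = 1/a + a*q)
S(u) = -3 + 1/(5 + 1/u + 5*u) (S(u) = -3 + 1/(5 + (1/u + u*5)) = -3 + 1/(5 + (1/u + 5*u)) = -3 + 1/(5 + 1/u + 5*u))
19*S(L(1, 2)) = 19*((-3 - 15*(5 + 1**2 + 4*2)**2 - 14*(5 + 1**2 + 4*2))/(1 + 5*(5 + 1**2 + 4*2) + 5*(5 + 1**2 + 4*2)**2)) = 19*((-3 - 15*(5 + 1 + 8)**2 - 14*(5 + 1 + 8))/(1 + 5*(5 + 1 + 8) + 5*(5 + 1 + 8)**2)) = 19*((-3 - 15*14**2 - 14*14)/(1 + 5*14 + 5*14**2)) = 19*((-3 - 15*196 - 196)/(1 + 70 + 5*196)) = 19*((-3 - 2940 - 196)/(1 + 70 + 980)) = 19*(-3139/1051) = -59641/1051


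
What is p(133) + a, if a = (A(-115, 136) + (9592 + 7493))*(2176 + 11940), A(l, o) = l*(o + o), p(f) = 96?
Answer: -200376524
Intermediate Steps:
A(l, o) = 2*l*o (A(l, o) = l*(2*o) = 2*l*o)
a = -200376620 (a = (2*(-115)*136 + (9592 + 7493))*(2176 + 11940) = (-31280 + 17085)*14116 = -14195*14116 = -200376620)
p(133) + a = 96 - 200376620 = -200376524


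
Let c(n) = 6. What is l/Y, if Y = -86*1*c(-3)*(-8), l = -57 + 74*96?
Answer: 2349/1376 ≈ 1.7071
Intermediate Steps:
l = 7047 (l = -57 + 7104 = 7047)
Y = 4128 (Y = -86*1*6*(-8) = -516*(-8) = -86*(-48) = 4128)
l/Y = 7047/4128 = 7047*(1/4128) = 2349/1376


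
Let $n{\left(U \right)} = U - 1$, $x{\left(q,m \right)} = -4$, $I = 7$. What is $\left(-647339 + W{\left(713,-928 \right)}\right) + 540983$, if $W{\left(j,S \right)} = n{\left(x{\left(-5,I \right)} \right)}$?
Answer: $-106361$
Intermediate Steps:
$n{\left(U \right)} = -1 + U$
$W{\left(j,S \right)} = -5$ ($W{\left(j,S \right)} = -1 - 4 = -5$)
$\left(-647339 + W{\left(713,-928 \right)}\right) + 540983 = \left(-647339 - 5\right) + 540983 = -647344 + 540983 = -106361$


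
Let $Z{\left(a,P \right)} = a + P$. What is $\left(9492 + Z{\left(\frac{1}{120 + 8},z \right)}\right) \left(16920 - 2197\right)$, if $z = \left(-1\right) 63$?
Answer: $\frac{17769380099}{128} \approx 1.3882 \cdot 10^{8}$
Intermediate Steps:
$z = -63$
$Z{\left(a,P \right)} = P + a$
$\left(9492 + Z{\left(\frac{1}{120 + 8},z \right)}\right) \left(16920 - 2197\right) = \left(9492 - \left(63 - \frac{1}{120 + 8}\right)\right) \left(16920 - 2197\right) = \left(9492 - \left(63 - \frac{1}{128}\right)\right) 14723 = \left(9492 + \left(-63 + \frac{1}{128}\right)\right) 14723 = \left(9492 - \frac{8063}{128}\right) 14723 = \frac{1206913}{128} \cdot 14723 = \frac{17769380099}{128}$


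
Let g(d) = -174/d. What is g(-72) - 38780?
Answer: -465331/12 ≈ -38778.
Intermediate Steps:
g(-72) - 38780 = -174/(-72) - 38780 = -174*(-1/72) - 38780 = 29/12 - 38780 = -465331/12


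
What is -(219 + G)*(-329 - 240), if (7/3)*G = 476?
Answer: 240687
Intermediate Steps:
G = 204 (G = (3/7)*476 = 204)
-(219 + G)*(-329 - 240) = -(219 + 204)*(-329 - 240) = -423*(-569) = -1*(-240687) = 240687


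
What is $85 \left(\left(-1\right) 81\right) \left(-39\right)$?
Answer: $268515$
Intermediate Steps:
$85 \left(\left(-1\right) 81\right) \left(-39\right) = 85 \left(-81\right) \left(-39\right) = \left(-6885\right) \left(-39\right) = 268515$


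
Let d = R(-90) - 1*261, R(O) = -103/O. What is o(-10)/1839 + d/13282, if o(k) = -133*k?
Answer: 515615569/732767940 ≈ 0.70365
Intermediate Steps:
d = -23387/90 (d = -103/(-90) - 1*261 = -103*(-1/90) - 261 = 103/90 - 261 = -23387/90 ≈ -259.86)
o(-10)/1839 + d/13282 = -133*(-10)/1839 - 23387/90/13282 = 1330*(1/1839) - 23387/90*1/13282 = 1330/1839 - 23387/1195380 = 515615569/732767940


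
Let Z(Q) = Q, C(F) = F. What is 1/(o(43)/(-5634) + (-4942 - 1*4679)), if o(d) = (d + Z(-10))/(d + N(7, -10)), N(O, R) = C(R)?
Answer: -5634/54204715 ≈ -0.00010394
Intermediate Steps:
N(O, R) = R
o(d) = 1 (o(d) = (d - 10)/(d - 10) = (-10 + d)/(-10 + d) = 1)
1/(o(43)/(-5634) + (-4942 - 1*4679)) = 1/(1/(-5634) + (-4942 - 1*4679)) = 1/(1*(-1/5634) + (-4942 - 4679)) = 1/(-1/5634 - 9621) = 1/(-54204715/5634) = -5634/54204715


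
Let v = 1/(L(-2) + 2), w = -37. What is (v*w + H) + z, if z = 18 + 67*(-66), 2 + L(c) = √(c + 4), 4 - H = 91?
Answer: -4491 - 37*√2/2 ≈ -4517.2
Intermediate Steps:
H = -87 (H = 4 - 1*91 = 4 - 91 = -87)
L(c) = -2 + √(4 + c) (L(c) = -2 + √(c + 4) = -2 + √(4 + c))
v = √2/2 (v = 1/((-2 + √(4 - 2)) + 2) = 1/((-2 + √2) + 2) = 1/(√2) = √2/2 ≈ 0.70711)
z = -4404 (z = 18 - 4422 = -4404)
(v*w + H) + z = ((√2/2)*(-37) - 87) - 4404 = (-37*√2/2 - 87) - 4404 = (-87 - 37*√2/2) - 4404 = -4491 - 37*√2/2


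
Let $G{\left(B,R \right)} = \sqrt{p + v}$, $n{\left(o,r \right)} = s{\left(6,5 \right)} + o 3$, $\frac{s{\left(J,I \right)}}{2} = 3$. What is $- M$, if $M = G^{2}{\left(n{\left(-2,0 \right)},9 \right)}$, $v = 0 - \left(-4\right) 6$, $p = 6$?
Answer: $-30$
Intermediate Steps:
$s{\left(J,I \right)} = 6$ ($s{\left(J,I \right)} = 2 \cdot 3 = 6$)
$v = 24$ ($v = 0 - -24 = 0 + 24 = 24$)
$n{\left(o,r \right)} = 6 + 3 o$ ($n{\left(o,r \right)} = 6 + o 3 = 6 + 3 o$)
$G{\left(B,R \right)} = \sqrt{30}$ ($G{\left(B,R \right)} = \sqrt{6 + 24} = \sqrt{30}$)
$M = 30$ ($M = \left(\sqrt{30}\right)^{2} = 30$)
$- M = \left(-1\right) 30 = -30$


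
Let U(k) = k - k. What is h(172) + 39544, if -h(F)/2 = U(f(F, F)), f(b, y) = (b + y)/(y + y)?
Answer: 39544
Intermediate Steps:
f(b, y) = (b + y)/(2*y) (f(b, y) = (b + y)/((2*y)) = (b + y)*(1/(2*y)) = (b + y)/(2*y))
U(k) = 0
h(F) = 0 (h(F) = -2*0 = 0)
h(172) + 39544 = 0 + 39544 = 39544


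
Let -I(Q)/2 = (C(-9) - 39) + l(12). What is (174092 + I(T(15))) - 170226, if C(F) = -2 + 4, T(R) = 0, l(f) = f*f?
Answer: 3652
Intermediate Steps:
l(f) = f²
C(F) = 2
I(Q) = -214 (I(Q) = -2*((2 - 39) + 12²) = -2*(-37 + 144) = -2*107 = -214)
(174092 + I(T(15))) - 170226 = (174092 - 214) - 170226 = 173878 - 170226 = 3652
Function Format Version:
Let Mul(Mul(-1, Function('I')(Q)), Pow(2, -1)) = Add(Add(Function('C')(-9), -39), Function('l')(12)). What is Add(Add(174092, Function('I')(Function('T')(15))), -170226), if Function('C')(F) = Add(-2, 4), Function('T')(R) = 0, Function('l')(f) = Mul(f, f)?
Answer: 3652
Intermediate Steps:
Function('l')(f) = Pow(f, 2)
Function('C')(F) = 2
Function('I')(Q) = -214 (Function('I')(Q) = Mul(-2, Add(Add(2, -39), Pow(12, 2))) = Mul(-2, Add(-37, 144)) = Mul(-2, 107) = -214)
Add(Add(174092, Function('I')(Function('T')(15))), -170226) = Add(Add(174092, -214), -170226) = Add(173878, -170226) = 3652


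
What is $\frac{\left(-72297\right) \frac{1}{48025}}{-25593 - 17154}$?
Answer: $\frac{24099}{684308225} \approx 3.5217 \cdot 10^{-5}$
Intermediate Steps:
$\frac{\left(-72297\right) \frac{1}{48025}}{-25593 - 17154} = \frac{\left(-72297\right) \frac{1}{48025}}{-42747} = \left(- \frac{72297}{48025}\right) \left(- \frac{1}{42747}\right) = \frac{24099}{684308225}$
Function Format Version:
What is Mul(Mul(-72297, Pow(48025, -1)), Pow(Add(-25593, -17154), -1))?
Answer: Rational(24099, 684308225) ≈ 3.5217e-5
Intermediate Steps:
Mul(Mul(-72297, Pow(48025, -1)), Pow(Add(-25593, -17154), -1)) = Mul(Mul(-72297, Rational(1, 48025)), Pow(-42747, -1)) = Mul(Rational(-72297, 48025), Rational(-1, 42747)) = Rational(24099, 684308225)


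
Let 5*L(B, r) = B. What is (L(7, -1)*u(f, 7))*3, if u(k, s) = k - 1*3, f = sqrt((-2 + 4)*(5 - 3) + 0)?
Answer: -21/5 ≈ -4.2000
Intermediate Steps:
L(B, r) = B/5
f = 2 (f = sqrt(2*2 + 0) = sqrt(4 + 0) = sqrt(4) = 2)
u(k, s) = -3 + k (u(k, s) = k - 3 = -3 + k)
(L(7, -1)*u(f, 7))*3 = (((1/5)*7)*(-3 + 2))*3 = ((7/5)*(-1))*3 = -7/5*3 = -21/5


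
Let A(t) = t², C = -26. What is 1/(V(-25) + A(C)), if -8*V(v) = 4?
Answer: 2/1351 ≈ 0.0014804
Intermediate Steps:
V(v) = -½ (V(v) = -⅛*4 = -½)
1/(V(-25) + A(C)) = 1/(-½ + (-26)²) = 1/(-½ + 676) = 1/(1351/2) = 2/1351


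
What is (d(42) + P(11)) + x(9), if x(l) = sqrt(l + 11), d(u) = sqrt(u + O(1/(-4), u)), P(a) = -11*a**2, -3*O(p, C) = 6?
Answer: -1331 + 2*sqrt(5) + 2*sqrt(10) ≈ -1320.2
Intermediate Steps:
O(p, C) = -2 (O(p, C) = -1/3*6 = -2)
d(u) = sqrt(-2 + u) (d(u) = sqrt(u - 2) = sqrt(-2 + u))
x(l) = sqrt(11 + l)
(d(42) + P(11)) + x(9) = (sqrt(-2 + 42) - 11*11**2) + sqrt(11 + 9) = (sqrt(40) - 11*121) + sqrt(20) = (2*sqrt(10) - 1331) + 2*sqrt(5) = (-1331 + 2*sqrt(10)) + 2*sqrt(5) = -1331 + 2*sqrt(5) + 2*sqrt(10)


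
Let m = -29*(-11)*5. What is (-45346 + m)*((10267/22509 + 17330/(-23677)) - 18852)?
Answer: 439576679481864697/532945593 ≈ 8.2481e+8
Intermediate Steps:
m = 1595 (m = 319*5 = 1595)
(-45346 + m)*((10267/22509 + 17330/(-23677)) - 18852) = (-45346 + 1595)*((10267/22509 + 17330/(-23677)) - 18852) = -43751*((10267*(1/22509) + 17330*(-1/23677)) - 18852) = -43751*((10267/22509 - 17330/23677) - 18852) = -43751*(-146989211/532945593 - 18852) = -43751*(-10047237308447/532945593) = 439576679481864697/532945593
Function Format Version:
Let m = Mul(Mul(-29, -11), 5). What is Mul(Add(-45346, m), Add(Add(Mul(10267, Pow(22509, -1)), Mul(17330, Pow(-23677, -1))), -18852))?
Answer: Rational(439576679481864697, 532945593) ≈ 8.2481e+8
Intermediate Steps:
m = 1595 (m = Mul(319, 5) = 1595)
Mul(Add(-45346, m), Add(Add(Mul(10267, Pow(22509, -1)), Mul(17330, Pow(-23677, -1))), -18852)) = Mul(Add(-45346, 1595), Add(Add(Mul(10267, Pow(22509, -1)), Mul(17330, Pow(-23677, -1))), -18852)) = Mul(-43751, Add(Add(Mul(10267, Rational(1, 22509)), Mul(17330, Rational(-1, 23677))), -18852)) = Mul(-43751, Add(Add(Rational(10267, 22509), Rational(-17330, 23677)), -18852)) = Mul(-43751, Add(Rational(-146989211, 532945593), -18852)) = Mul(-43751, Rational(-10047237308447, 532945593)) = Rational(439576679481864697, 532945593)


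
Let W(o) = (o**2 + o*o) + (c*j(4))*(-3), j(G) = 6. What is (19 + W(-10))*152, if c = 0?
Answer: 33288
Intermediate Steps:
W(o) = 2*o**2 (W(o) = (o**2 + o*o) + (0*6)*(-3) = (o**2 + o**2) + 0*(-3) = 2*o**2 + 0 = 2*o**2)
(19 + W(-10))*152 = (19 + 2*(-10)**2)*152 = (19 + 2*100)*152 = (19 + 200)*152 = 219*152 = 33288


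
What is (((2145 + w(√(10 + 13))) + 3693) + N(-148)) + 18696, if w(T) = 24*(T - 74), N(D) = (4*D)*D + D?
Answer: 110226 + 24*√23 ≈ 1.1034e+5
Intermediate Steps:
N(D) = D + 4*D² (N(D) = 4*D² + D = D + 4*D²)
w(T) = -1776 + 24*T (w(T) = 24*(-74 + T) = -1776 + 24*T)
(((2145 + w(√(10 + 13))) + 3693) + N(-148)) + 18696 = (((2145 + (-1776 + 24*√(10 + 13))) + 3693) - 148*(1 + 4*(-148))) + 18696 = (((2145 + (-1776 + 24*√23)) + 3693) - 148*(1 - 592)) + 18696 = (((369 + 24*√23) + 3693) - 148*(-591)) + 18696 = ((4062 + 24*√23) + 87468) + 18696 = (91530 + 24*√23) + 18696 = 110226 + 24*√23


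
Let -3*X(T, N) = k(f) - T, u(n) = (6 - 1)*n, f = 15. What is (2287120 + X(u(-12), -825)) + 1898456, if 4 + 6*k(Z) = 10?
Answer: 12556667/3 ≈ 4.1856e+6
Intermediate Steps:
u(n) = 5*n
k(Z) = 1 (k(Z) = -⅔ + (⅙)*10 = -⅔ + 5/3 = 1)
X(T, N) = -⅓ + T/3 (X(T, N) = -(1 - T)/3 = -⅓ + T/3)
(2287120 + X(u(-12), -825)) + 1898456 = (2287120 + (-⅓ + (5*(-12))/3)) + 1898456 = (2287120 + (-⅓ + (⅓)*(-60))) + 1898456 = (2287120 + (-⅓ - 20)) + 1898456 = (2287120 - 61/3) + 1898456 = 6861299/3 + 1898456 = 12556667/3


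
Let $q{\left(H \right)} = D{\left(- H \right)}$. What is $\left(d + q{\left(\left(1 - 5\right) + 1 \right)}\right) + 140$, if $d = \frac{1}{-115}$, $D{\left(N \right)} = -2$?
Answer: $\frac{15869}{115} \approx 137.99$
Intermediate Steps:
$d = - \frac{1}{115} \approx -0.0086956$
$q{\left(H \right)} = -2$
$\left(d + q{\left(\left(1 - 5\right) + 1 \right)}\right) + 140 = \left(- \frac{1}{115} - 2\right) + 140 = - \frac{231}{115} + 140 = \frac{15869}{115}$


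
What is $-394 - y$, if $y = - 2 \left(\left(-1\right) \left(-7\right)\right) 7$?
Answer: $-296$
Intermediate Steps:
$y = -98$ ($y = \left(-2\right) 7 \cdot 7 = \left(-14\right) 7 = -98$)
$-394 - y = -394 - -98 = -394 + 98 = -296$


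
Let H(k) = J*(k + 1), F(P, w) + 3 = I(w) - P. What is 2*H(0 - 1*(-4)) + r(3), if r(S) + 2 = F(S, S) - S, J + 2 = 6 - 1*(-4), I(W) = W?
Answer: 72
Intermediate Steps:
J = 8 (J = -2 + (6 - 1*(-4)) = -2 + (6 + 4) = -2 + 10 = 8)
F(P, w) = -3 + w - P (F(P, w) = -3 + (w - P) = -3 + w - P)
r(S) = -5 - S (r(S) = -2 + ((-3 + S - S) - S) = -2 + (-3 - S) = -5 - S)
H(k) = 8 + 8*k (H(k) = 8*(k + 1) = 8*(1 + k) = 8 + 8*k)
2*H(0 - 1*(-4)) + r(3) = 2*(8 + 8*(0 - 1*(-4))) + (-5 - 1*3) = 2*(8 + 8*(0 + 4)) + (-5 - 3) = 2*(8 + 8*4) - 8 = 2*(8 + 32) - 8 = 2*40 - 8 = 80 - 8 = 72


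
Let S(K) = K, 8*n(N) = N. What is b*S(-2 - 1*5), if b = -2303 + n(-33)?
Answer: 129199/8 ≈ 16150.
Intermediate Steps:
n(N) = N/8
b = -18457/8 (b = -2303 + (⅛)*(-33) = -2303 - 33/8 = -18457/8 ≈ -2307.1)
b*S(-2 - 1*5) = -18457*(-2 - 1*5)/8 = -18457*(-2 - 5)/8 = -18457/8*(-7) = 129199/8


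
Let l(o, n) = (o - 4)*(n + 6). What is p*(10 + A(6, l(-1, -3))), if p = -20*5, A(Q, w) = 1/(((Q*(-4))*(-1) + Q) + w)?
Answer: -3020/3 ≈ -1006.7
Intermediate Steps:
l(o, n) = (-4 + o)*(6 + n)
A(Q, w) = 1/(w + 5*Q) (A(Q, w) = 1/((-4*Q*(-1) + Q) + w) = 1/((4*Q + Q) + w) = 1/(5*Q + w) = 1/(w + 5*Q))
p = -100
p*(10 + A(6, l(-1, -3))) = -100*(10 + 1/((-24 - 4*(-3) + 6*(-1) - 3*(-1)) + 5*6)) = -100*(10 + 1/((-24 + 12 - 6 + 3) + 30)) = -100*(10 + 1/(-15 + 30)) = -100*(10 + 1/15) = -100*151/15 = -3020/3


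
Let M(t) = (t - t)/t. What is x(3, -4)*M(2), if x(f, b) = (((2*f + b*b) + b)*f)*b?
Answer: 0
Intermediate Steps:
x(f, b) = b*f*(b + b² + 2*f) (x(f, b) = (((2*f + b²) + b)*f)*b = (((b² + 2*f) + b)*f)*b = ((b + b² + 2*f)*f)*b = (f*(b + b² + 2*f))*b = b*f*(b + b² + 2*f))
M(t) = 0 (M(t) = 0/t = 0)
x(3, -4)*M(2) = -4*3*(-4 + (-4)² + 2*3)*0 = -4*3*(-4 + 16 + 6)*0 = -4*3*18*0 = -216*0 = 0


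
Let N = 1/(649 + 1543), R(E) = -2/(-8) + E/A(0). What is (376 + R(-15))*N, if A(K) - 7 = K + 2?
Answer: 4495/26304 ≈ 0.17089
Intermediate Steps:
A(K) = 9 + K (A(K) = 7 + (K + 2) = 7 + (2 + K) = 9 + K)
R(E) = 1/4 + E/9 (R(E) = -2/(-8) + E/(9 + 0) = -2*(-1/8) + E/9 = 1/4 + E*(1/9) = 1/4 + E/9)
N = 1/2192 ≈ 0.00045620
(376 + R(-15))*N = (376 + (1/4 + (1/9)*(-15)))*(1/2192) = (376 + (1/4 - 5/3))*(1/2192) = (376 - 17/12)*(1/2192) = (4495/12)*(1/2192) = 4495/26304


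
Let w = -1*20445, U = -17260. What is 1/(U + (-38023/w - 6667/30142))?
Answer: -13111770/226287665467 ≈ -5.7943e-5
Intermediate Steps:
w = -20445
1/(U + (-38023/w - 6667/30142)) = 1/(-17260 + (-38023/(-20445) - 6667/30142)) = 1/(-17260 + (-38023*(-1/20445) - 6667*1/30142)) = 1/(-17260 + (809/435 - 6667/30142)) = 1/(-17260 + 21484733/13111770) = 1/(-226287665467/13111770) = -13111770/226287665467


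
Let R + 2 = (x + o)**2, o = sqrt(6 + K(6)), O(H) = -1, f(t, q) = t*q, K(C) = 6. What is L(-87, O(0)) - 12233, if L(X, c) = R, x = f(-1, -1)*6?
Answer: -12187 + 24*sqrt(3) ≈ -12145.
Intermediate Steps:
f(t, q) = q*t
x = 6 (x = -1*(-1)*6 = 1*6 = 6)
o = 2*sqrt(3) (o = sqrt(6 + 6) = sqrt(12) = 2*sqrt(3) ≈ 3.4641)
R = -2 + (6 + 2*sqrt(3))**2 ≈ 87.569
L(X, c) = 46 + 24*sqrt(3)
L(-87, O(0)) - 12233 = (46 + 24*sqrt(3)) - 12233 = -12187 + 24*sqrt(3)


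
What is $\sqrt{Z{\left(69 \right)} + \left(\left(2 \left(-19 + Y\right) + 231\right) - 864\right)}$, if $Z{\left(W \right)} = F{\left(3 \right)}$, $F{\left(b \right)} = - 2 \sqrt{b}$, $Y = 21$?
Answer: $\sqrt{-629 - 2 \sqrt{3}} \approx 25.149 i$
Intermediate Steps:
$Z{\left(W \right)} = - 2 \sqrt{3}$
$\sqrt{Z{\left(69 \right)} + \left(\left(2 \left(-19 + Y\right) + 231\right) - 864\right)} = \sqrt{- 2 \sqrt{3} - \left(633 - 2 \left(-19 + 21\right)\right)} = \sqrt{- 2 \sqrt{3} + \left(\left(2 \cdot 2 + 231\right) - 864\right)} = \sqrt{- 2 \sqrt{3} + \left(\left(4 + 231\right) - 864\right)} = \sqrt{- 2 \sqrt{3} + \left(235 - 864\right)} = \sqrt{- 2 \sqrt{3} - 629} = \sqrt{-629 - 2 \sqrt{3}}$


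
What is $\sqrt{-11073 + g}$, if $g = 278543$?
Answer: $\sqrt{267470} \approx 517.17$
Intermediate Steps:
$\sqrt{-11073 + g} = \sqrt{-11073 + 278543} = \sqrt{267470}$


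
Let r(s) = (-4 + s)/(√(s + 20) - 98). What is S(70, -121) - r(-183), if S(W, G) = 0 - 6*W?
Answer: -4120466/9767 - 187*I*√163/9767 ≈ -421.88 - 0.24444*I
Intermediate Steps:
r(s) = (-4 + s)/(-98 + √(20 + s)) (r(s) = (-4 + s)/(√(20 + s) - 98) = (-4 + s)/(-98 + √(20 + s)))
S(W, G) = -6*W
S(70, -121) - r(-183) = -6*70 - (-4 - 183)/(-98 + √(20 - 183)) = -420 - (-187)/(-98 + √(-163)) = -420 - (-187)/(-98 + I*√163) = -420 + 187/(-98 + I*√163)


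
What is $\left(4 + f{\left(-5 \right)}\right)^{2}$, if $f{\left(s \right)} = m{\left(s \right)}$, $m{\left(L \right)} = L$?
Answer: $1$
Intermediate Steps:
$f{\left(s \right)} = s$
$\left(4 + f{\left(-5 \right)}\right)^{2} = \left(4 - 5\right)^{2} = \left(-1\right)^{2} = 1$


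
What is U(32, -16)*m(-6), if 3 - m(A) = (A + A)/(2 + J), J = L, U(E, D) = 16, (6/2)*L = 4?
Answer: 528/5 ≈ 105.60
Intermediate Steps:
L = 4/3 (L = (⅓)*4 = 4/3 ≈ 1.3333)
J = 4/3 ≈ 1.3333
m(A) = 3 - 3*A/5 (m(A) = 3 - (A + A)/(2 + 4/3) = 3 - 2*A/10/3 = 3 - 2*A*3/10 = 3 - 3*A/5)
U(32, -16)*m(-6) = 16*(3 - ⅗*(-6)) = 16*(3 + 18/5) = 16*(33/5) = 528/5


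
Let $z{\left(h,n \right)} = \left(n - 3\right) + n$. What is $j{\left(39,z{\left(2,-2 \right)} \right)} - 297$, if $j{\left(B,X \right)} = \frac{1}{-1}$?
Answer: $-298$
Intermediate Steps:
$z{\left(h,n \right)} = -3 + 2 n$ ($z{\left(h,n \right)} = \left(-3 + n\right) + n = -3 + 2 n$)
$j{\left(B,X \right)} = -1$
$j{\left(39,z{\left(2,-2 \right)} \right)} - 297 = -1 - 297 = -298$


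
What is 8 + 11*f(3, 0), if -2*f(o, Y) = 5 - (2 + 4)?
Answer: 27/2 ≈ 13.500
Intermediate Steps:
f(o, Y) = 1/2 (f(o, Y) = -(5 - (2 + 4))/2 = -(5 - 1*6)/2 = -(5 - 6)/2 = -1/2*(-1) = 1/2)
8 + 11*f(3, 0) = 8 + 11*(1/2) = 8 + 11/2 = 27/2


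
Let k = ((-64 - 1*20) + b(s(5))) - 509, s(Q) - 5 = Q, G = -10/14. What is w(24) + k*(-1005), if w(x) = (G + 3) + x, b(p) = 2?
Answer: 4157869/7 ≈ 5.9398e+5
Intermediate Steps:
G = -5/7 (G = -10*1/14 = -5/7 ≈ -0.71429)
s(Q) = 5 + Q
k = -591 (k = ((-64 - 1*20) + 2) - 509 = ((-64 - 20) + 2) - 509 = (-84 + 2) - 509 = -82 - 509 = -591)
w(x) = 16/7 + x (w(x) = (-5/7 + 3) + x = 16/7 + x)
w(24) + k*(-1005) = (16/7 + 24) - 591*(-1005) = 184/7 + 593955 = 4157869/7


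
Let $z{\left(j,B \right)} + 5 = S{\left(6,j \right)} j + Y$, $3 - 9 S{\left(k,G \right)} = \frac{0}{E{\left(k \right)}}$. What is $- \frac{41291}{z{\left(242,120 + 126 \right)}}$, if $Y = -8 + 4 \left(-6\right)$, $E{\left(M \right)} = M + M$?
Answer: $- \frac{123873}{131} \approx -945.6$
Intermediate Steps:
$E{\left(M \right)} = 2 M$
$S{\left(k,G \right)} = \frac{1}{3}$ ($S{\left(k,G \right)} = \frac{1}{3} - \frac{0 \frac{1}{2 k}}{9} = \frac{1}{3} - 0 = \frac{1}{3} + 0 = \frac{1}{3}$)
$Y = -32$ ($Y = -8 - 24 = -32$)
$z{\left(j,B \right)} = -37 + \frac{j}{3}$ ($z{\left(j,B \right)} = -5 + \left(\frac{j}{3} - 32\right) = -5 + \left(-32 + \frac{j}{3}\right) = -37 + \frac{j}{3}$)
$- \frac{41291}{z{\left(242,120 + 126 \right)}} = - \frac{41291}{-37 + \frac{1}{3} \cdot 242} = - \frac{41291}{-37 + \frac{242}{3}} = - \frac{41291}{\frac{131}{3}} = \left(-41291\right) \frac{3}{131} = - \frac{123873}{131}$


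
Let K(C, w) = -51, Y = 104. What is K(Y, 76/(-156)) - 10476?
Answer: -10527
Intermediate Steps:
K(Y, 76/(-156)) - 10476 = -51 - 10476 = -10527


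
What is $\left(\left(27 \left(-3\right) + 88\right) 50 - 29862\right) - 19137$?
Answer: $-48649$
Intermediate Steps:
$\left(\left(27 \left(-3\right) + 88\right) 50 - 29862\right) - 19137 = \left(\left(-81 + 88\right) 50 - 29862\right) - 19137 = \left(7 \cdot 50 - 29862\right) - 19137 = \left(350 - 29862\right) - 19137 = -29512 - 19137 = -48649$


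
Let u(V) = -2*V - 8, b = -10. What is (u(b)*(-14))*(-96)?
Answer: 16128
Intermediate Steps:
u(V) = -8 - 2*V
(u(b)*(-14))*(-96) = ((-8 - 2*(-10))*(-14))*(-96) = ((-8 + 20)*(-14))*(-96) = (12*(-14))*(-96) = -168*(-96) = 16128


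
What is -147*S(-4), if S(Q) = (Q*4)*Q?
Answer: -9408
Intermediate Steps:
S(Q) = 4*Q**2 (S(Q) = (4*Q)*Q = 4*Q**2)
-147*S(-4) = -588*(-4)**2 = -588*16 = -147*64 = -9408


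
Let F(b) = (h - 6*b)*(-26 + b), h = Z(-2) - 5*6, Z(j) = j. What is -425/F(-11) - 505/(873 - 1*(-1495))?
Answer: 295/2368 ≈ 0.12458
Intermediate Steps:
h = -32 (h = -2 - 5*6 = -2 - 30 = -32)
F(b) = (-32 - 6*b)*(-26 + b)
-425/F(-11) - 505/(873 - 1*(-1495)) = -425/(832 - 6*(-11)**2 + 124*(-11)) - 505/(873 - 1*(-1495)) = -425/(832 - 6*121 - 1364) - 505/(873 + 1495) = -425/(832 - 726 - 1364) - 505/2368 = -425/(-1258) - 505*1/2368 = -425*(-1/1258) - 505/2368 = 25/74 - 505/2368 = 295/2368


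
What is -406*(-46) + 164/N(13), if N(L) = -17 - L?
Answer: 280058/15 ≈ 18671.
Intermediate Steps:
-406*(-46) + 164/N(13) = -406*(-46) + 164/(-17 - 1*13) = 18676 + 164/(-17 - 13) = 18676 + 164/(-30) = 18676 + 164*(-1/30) = 18676 - 82/15 = 280058/15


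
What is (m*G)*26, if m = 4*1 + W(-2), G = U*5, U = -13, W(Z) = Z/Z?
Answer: -8450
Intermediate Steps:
W(Z) = 1
G = -65 (G = -13*5 = -65)
m = 5 (m = 4*1 + 1 = 4 + 1 = 5)
(m*G)*26 = (5*(-65))*26 = -325*26 = -8450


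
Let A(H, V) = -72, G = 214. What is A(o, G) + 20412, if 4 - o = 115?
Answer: 20340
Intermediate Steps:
o = -111 (o = 4 - 1*115 = 4 - 115 = -111)
A(o, G) + 20412 = -72 + 20412 = 20340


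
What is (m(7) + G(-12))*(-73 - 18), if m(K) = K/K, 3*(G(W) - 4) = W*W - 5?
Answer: -14014/3 ≈ -4671.3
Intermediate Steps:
G(W) = 7/3 + W**2/3 (G(W) = 4 + (W*W - 5)/3 = 4 + (W**2 - 5)/3 = 4 + (-5 + W**2)/3 = 4 + (-5/3 + W**2/3) = 7/3 + W**2/3)
m(K) = 1
(m(7) + G(-12))*(-73 - 18) = (1 + (7/3 + (1/3)*(-12)**2))*(-73 - 18) = (1 + (7/3 + (1/3)*144))*(-91) = (1 + (7/3 + 48))*(-91) = (1 + 151/3)*(-91) = (154/3)*(-91) = -14014/3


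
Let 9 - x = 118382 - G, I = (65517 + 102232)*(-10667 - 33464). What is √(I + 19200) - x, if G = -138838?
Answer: 257211 + I*√7402911919 ≈ 2.5721e+5 + 86040.0*I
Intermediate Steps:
I = -7402931119 (I = 167749*(-44131) = -7402931119)
x = -257211 (x = 9 - (118382 - 1*(-138838)) = 9 - (118382 + 138838) = 9 - 1*257220 = 9 - 257220 = -257211)
√(I + 19200) - x = √(-7402931119 + 19200) - 1*(-257211) = √(-7402911919) + 257211 = I*√7402911919 + 257211 = 257211 + I*√7402911919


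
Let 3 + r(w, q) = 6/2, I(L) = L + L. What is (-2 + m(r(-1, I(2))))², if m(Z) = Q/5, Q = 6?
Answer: 16/25 ≈ 0.64000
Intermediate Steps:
I(L) = 2*L
r(w, q) = 0 (r(w, q) = -3 + 6/2 = -3 + 6*(½) = -3 + 3 = 0)
m(Z) = 6/5
(-2 + m(r(-1, I(2))))² = (-2 + 6/5)² = (-⅘)² = 16/25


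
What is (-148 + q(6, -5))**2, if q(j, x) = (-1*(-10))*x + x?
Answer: 41209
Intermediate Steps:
q(j, x) = 11*x (q(j, x) = 10*x + x = 11*x)
(-148 + q(6, -5))**2 = (-148 + 11*(-5))**2 = (-148 - 55)**2 = (-203)**2 = 41209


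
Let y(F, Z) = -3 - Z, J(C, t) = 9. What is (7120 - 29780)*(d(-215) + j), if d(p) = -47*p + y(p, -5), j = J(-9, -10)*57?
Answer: -240649200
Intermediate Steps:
j = 513 (j = 9*57 = 513)
d(p) = 2 - 47*p (d(p) = -47*p + (-3 - 1*(-5)) = -47*p + (-3 + 5) = -47*p + 2 = 2 - 47*p)
(7120 - 29780)*(d(-215) + j) = (7120 - 29780)*((2 - 47*(-215)) + 513) = -22660*((2 + 10105) + 513) = -22660*(10107 + 513) = -22660*10620 = -240649200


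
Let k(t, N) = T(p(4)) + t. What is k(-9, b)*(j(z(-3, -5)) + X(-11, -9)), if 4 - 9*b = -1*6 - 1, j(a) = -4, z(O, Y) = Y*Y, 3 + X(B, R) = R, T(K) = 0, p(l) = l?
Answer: 144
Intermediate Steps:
X(B, R) = -3 + R
z(O, Y) = Y²
b = 11/9 (b = 4/9 - (-1*6 - 1)/9 = 4/9 - (-6 - 1)/9 = 4/9 - ⅑*(-7) = 4/9 + 7/9 = 11/9 ≈ 1.2222)
k(t, N) = t (k(t, N) = 0 + t = t)
k(-9, b)*(j(z(-3, -5)) + X(-11, -9)) = -9*(-4 + (-3 - 9)) = -9*(-4 - 12) = -9*(-16) = 144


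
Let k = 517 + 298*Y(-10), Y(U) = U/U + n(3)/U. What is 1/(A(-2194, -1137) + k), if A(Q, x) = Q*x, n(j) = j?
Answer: 5/12476518 ≈ 4.0075e-7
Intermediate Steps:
Y(U) = 1 + 3/U (Y(U) = U/U + 3/U = 1 + 3/U)
k = 3628/5 (k = 517 + 298*((3 - 10)/(-10)) = 517 + 298*(-1/10*(-7)) = 517 + 298*(7/10) = 517 + 1043/5 = 3628/5 ≈ 725.60)
1/(A(-2194, -1137) + k) = 1/(-2194*(-1137) + 3628/5) = 1/(2494578 + 3628/5) = 1/(12476518/5) = 5/12476518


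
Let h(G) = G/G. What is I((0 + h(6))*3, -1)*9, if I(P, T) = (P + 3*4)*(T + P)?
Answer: 270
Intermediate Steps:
h(G) = 1
I(P, T) = (12 + P)*(P + T) (I(P, T) = (P + 12)*(P + T) = (12 + P)*(P + T))
I((0 + h(6))*3, -1)*9 = (((0 + 1)*3)² + 12*((0 + 1)*3) + 12*(-1) + ((0 + 1)*3)*(-1))*9 = ((1*3)² + 12*(1*3) - 12 + (1*3)*(-1))*9 = (3² + 12*3 - 12 + 3*(-1))*9 = (9 + 36 - 12 - 3)*9 = 30*9 = 270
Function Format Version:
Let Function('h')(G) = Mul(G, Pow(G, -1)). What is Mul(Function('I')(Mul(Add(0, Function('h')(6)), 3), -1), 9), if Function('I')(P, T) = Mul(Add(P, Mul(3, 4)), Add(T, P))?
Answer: 270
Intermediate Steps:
Function('h')(G) = 1
Function('I')(P, T) = Mul(Add(12, P), Add(P, T)) (Function('I')(P, T) = Mul(Add(P, 12), Add(P, T)) = Mul(Add(12, P), Add(P, T)))
Mul(Function('I')(Mul(Add(0, Function('h')(6)), 3), -1), 9) = Mul(Add(Pow(Mul(Add(0, 1), 3), 2), Mul(12, Mul(Add(0, 1), 3)), Mul(12, -1), Mul(Mul(Add(0, 1), 3), -1)), 9) = Mul(Add(Pow(Mul(1, 3), 2), Mul(12, Mul(1, 3)), -12, Mul(Mul(1, 3), -1)), 9) = Mul(Add(Pow(3, 2), Mul(12, 3), -12, Mul(3, -1)), 9) = Mul(Add(9, 36, -12, -3), 9) = Mul(30, 9) = 270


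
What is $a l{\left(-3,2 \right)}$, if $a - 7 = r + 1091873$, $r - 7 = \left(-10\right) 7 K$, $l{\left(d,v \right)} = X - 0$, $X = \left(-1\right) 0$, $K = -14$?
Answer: $0$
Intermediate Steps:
$X = 0$
$l{\left(d,v \right)} = 0$ ($l{\left(d,v \right)} = 0 - 0 = 0 + 0 = 0$)
$r = 987$ ($r = 7 + \left(-10\right) 7 \left(-14\right) = 7 - -980 = 7 + 980 = 987$)
$a = 1092867$ ($a = 7 + \left(987 + 1091873\right) = 7 + 1092860 = 1092867$)
$a l{\left(-3,2 \right)} = 1092867 \cdot 0 = 0$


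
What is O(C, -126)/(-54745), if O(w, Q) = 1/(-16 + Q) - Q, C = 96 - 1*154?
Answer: -17891/7773790 ≈ -0.0023015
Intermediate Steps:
C = -58 (C = 96 - 154 = -58)
O(C, -126)/(-54745) = ((1 - 1*(-126)² + 16*(-126))/(-16 - 126))/(-54745) = ((1 - 1*15876 - 2016)/(-142))*(-1/54745) = -(1 - 15876 - 2016)/142*(-1/54745) = -1/142*(-17891)*(-1/54745) = (17891/142)*(-1/54745) = -17891/7773790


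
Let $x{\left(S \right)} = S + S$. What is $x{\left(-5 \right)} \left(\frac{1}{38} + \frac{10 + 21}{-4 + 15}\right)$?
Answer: $- \frac{5945}{209} \approx -28.445$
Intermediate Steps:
$x{\left(S \right)} = 2 S$
$x{\left(-5 \right)} \left(\frac{1}{38} + \frac{10 + 21}{-4 + 15}\right) = 2 \left(-5\right) \left(\frac{1}{38} + \frac{10 + 21}{-4 + 15}\right) = - 10 \left(\frac{1}{38} + \frac{31}{11}\right) = \left(-10\right) \frac{1189}{418} = - \frac{5945}{209}$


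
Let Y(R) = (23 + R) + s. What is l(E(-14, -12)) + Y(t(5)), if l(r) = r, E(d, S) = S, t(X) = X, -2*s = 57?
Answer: -25/2 ≈ -12.500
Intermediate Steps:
s = -57/2 (s = -½*57 = -57/2 ≈ -28.500)
Y(R) = -11/2 + R (Y(R) = (23 + R) - 57/2 = -11/2 + R)
l(E(-14, -12)) + Y(t(5)) = -12 + (-11/2 + 5) = -12 - ½ = -25/2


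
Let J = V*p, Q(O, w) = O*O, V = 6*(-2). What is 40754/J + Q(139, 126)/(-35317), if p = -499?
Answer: 661807435/105739098 ≈ 6.2589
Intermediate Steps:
V = -12
Q(O, w) = O²
J = 5988 (J = -12*(-499) = 5988)
40754/J + Q(139, 126)/(-35317) = 40754/5988 + 139²/(-35317) = 40754*(1/5988) + 19321*(-1/35317) = 20377/2994 - 19321/35317 = 661807435/105739098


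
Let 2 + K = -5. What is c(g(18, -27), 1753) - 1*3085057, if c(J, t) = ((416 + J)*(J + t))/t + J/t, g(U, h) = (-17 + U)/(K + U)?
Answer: -654292432562/212113 ≈ -3.0846e+6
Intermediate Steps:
K = -7 (K = -2 - 5 = -7)
g(U, h) = (-17 + U)/(-7 + U)
c(J, t) = J/t + (416 + J)*(J + t)/t (c(J, t) = (416 + J)*(J + t)/t + J/t = J/t + (416 + J)*(J + t)/t)
c(g(18, -27), 1753) - 1*3085057 = (((-17 + 18)/(-7 + 18))**2 + 417*((-17 + 18)/(-7 + 18)) + 1753*(416 + (-17 + 18)/(-7 + 18)))/1753 - 1*3085057 = ((1/11)**2 + 417*(1/11) + 1753*(416 + 1/11))/1753 - 3085057 = (1/121 + 417/11 + 1753*(4577/11))/1753 - 3085057 = (1/121 + 417/11 + 8023481/11)/1753 - 3085057 = (1/1753)*(88262879/121) - 3085057 = 88262879/212113 - 3085057 = -654292432562/212113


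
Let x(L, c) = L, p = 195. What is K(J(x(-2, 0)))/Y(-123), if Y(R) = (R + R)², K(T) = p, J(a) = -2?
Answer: 65/20172 ≈ 0.0032223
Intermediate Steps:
K(T) = 195
Y(R) = 4*R² (Y(R) = (2*R)² = 4*R²)
K(J(x(-2, 0)))/Y(-123) = 195/((4*(-123)²)) = 195/((4*15129)) = 195/60516 = 195*(1/60516) = 65/20172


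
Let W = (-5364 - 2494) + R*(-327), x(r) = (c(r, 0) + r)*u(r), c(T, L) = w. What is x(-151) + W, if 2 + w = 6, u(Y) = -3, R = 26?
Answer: -15919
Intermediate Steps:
w = 4 (w = -2 + 6 = 4)
c(T, L) = 4
x(r) = -12 - 3*r (x(r) = (4 + r)*(-3) = -12 - 3*r)
W = -16360 (W = (-5364 - 2494) + 26*(-327) = -7858 - 8502 = -16360)
x(-151) + W = (-12 - 3*(-151)) - 16360 = (-12 + 453) - 16360 = 441 - 16360 = -15919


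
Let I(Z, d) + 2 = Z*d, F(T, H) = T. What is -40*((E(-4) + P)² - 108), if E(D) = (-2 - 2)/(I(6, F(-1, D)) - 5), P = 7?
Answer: 369080/169 ≈ 2183.9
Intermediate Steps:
I(Z, d) = -2 + Z*d
E(D) = 4/13 (E(D) = (-2 - 2)/((-2 + 6*(-1)) - 5) = -4/((-2 - 6) - 5) = -4/(-8 - 5) = -4/(-13) = -4*(-1/13) = 4/13)
-40*((E(-4) + P)² - 108) = -40*((4/13 + 7)² - 108) = -40*((95/13)² - 108) = -40*(9025/169 - 108) = -40*(-9227/169) = 369080/169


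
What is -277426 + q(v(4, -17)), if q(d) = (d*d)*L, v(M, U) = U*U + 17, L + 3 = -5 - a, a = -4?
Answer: -651970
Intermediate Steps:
L = -4 (L = -3 + (-5 - 1*(-4)) = -3 + (-5 + 4) = -3 - 1 = -4)
v(M, U) = 17 + U² (v(M, U) = U² + 17 = 17 + U²)
q(d) = -4*d² (q(d) = (d*d)*(-4) = d²*(-4) = -4*d²)
-277426 + q(v(4, -17)) = -277426 - 4*(17 + (-17)²)² = -277426 - 4*(17 + 289)² = -277426 - 4*306² = -277426 - 4*93636 = -277426 - 374544 = -651970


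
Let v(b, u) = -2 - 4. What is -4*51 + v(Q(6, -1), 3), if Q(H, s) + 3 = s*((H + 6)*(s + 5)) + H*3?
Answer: -210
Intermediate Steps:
Q(H, s) = -3 + 3*H + s*(5 + s)*(6 + H) (Q(H, s) = -3 + (s*((H + 6)*(s + 5)) + H*3) = -3 + (s*((6 + H)*(5 + s)) + 3*H) = -3 + (s*((5 + s)*(6 + H)) + 3*H) = -3 + (s*(5 + s)*(6 + H) + 3*H) = -3 + (3*H + s*(5 + s)*(6 + H)) = -3 + 3*H + s*(5 + s)*(6 + H))
v(b, u) = -6
-4*51 + v(Q(6, -1), 3) = -4*51 - 6 = -204 - 6 = -210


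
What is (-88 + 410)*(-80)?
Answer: -25760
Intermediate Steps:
(-88 + 410)*(-80) = 322*(-80) = -25760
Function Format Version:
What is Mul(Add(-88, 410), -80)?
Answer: -25760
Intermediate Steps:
Mul(Add(-88, 410), -80) = Mul(322, -80) = -25760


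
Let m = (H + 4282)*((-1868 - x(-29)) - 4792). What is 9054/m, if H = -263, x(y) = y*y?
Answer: -9054/30146519 ≈ -0.00030033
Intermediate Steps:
x(y) = y²
m = -30146519 (m = (-263 + 4282)*((-1868 - 1*(-29)²) - 4792) = 4019*((-1868 - 1*841) - 4792) = 4019*((-1868 - 841) - 4792) = 4019*(-2709 - 4792) = 4019*(-7501) = -30146519)
9054/m = 9054/(-30146519) = 9054*(-1/30146519) = -9054/30146519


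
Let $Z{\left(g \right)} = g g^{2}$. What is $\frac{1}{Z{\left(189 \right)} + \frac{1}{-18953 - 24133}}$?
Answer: $\frac{43086}{290885176133} \approx 1.4812 \cdot 10^{-7}$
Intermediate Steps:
$Z{\left(g \right)} = g^{3}$
$\frac{1}{Z{\left(189 \right)} + \frac{1}{-18953 - 24133}} = \frac{1}{189^{3} + \frac{1}{-18953 - 24133}} = \frac{1}{6751269 + \frac{1}{-43086}} = \frac{1}{6751269 - \frac{1}{43086}} = \frac{1}{\frac{290885176133}{43086}} = \frac{43086}{290885176133}$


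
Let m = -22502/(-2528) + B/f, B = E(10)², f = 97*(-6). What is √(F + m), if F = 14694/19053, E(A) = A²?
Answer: I*√284597164698822147/194670852 ≈ 2.7404*I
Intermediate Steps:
f = -582
F = 4898/6351 (F = 14694*(1/19053) = 4898/6351 ≈ 0.77122)
B = 10000 (B = (10²)² = 100² = 10000)
m = -3045959/367824 (m = -22502/(-2528) + 10000/(-582) = -22502*(-1/2528) + 10000*(-1/582) = 11251/1264 - 5000/291 = -3045959/367824 ≈ -8.2810)
√(F + m) = √(4898/6351 - 3045959/367824) = √(-5847761219/778683408) = I*√284597164698822147/194670852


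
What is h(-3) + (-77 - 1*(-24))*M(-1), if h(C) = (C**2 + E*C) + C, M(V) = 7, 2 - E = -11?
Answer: -404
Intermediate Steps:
E = 13 (E = 2 - 1*(-11) = 2 + 11 = 13)
h(C) = C**2 + 14*C (h(C) = (C**2 + 13*C) + C = C**2 + 14*C)
h(-3) + (-77 - 1*(-24))*M(-1) = -3*(14 - 3) + (-77 - 1*(-24))*7 = -3*11 + (-77 + 24)*7 = -33 - 53*7 = -33 - 371 = -404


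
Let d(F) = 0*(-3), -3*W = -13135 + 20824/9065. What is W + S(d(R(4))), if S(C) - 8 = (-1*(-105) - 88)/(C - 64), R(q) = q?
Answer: 7632530389/1740480 ≈ 4385.3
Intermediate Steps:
W = 119047951/27195 (W = -(-13135 + 20824/9065)/3 = -⅓*(-119047951/9065) = 119047951/27195 ≈ 4377.6)
d(F) = 0
S(C) = 8 + 17/(-64 + C) (S(C) = 8 + (-1*(-105) - 88)/(C - 64) = 8 + (105 - 88)/(-64 + C) = 8 + 17/(-64 + C))
W + S(d(R(4))) = 119047951/27195 + (-495 + 8*0)/(-64 + 0) = 119047951/27195 + (-495 + 0)/(-64) = 119047951/27195 - 1/64*(-495) = 119047951/27195 + 495/64 = 7632530389/1740480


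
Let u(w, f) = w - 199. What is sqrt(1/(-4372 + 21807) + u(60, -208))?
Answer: 2*I*sqrt(10563273710)/17435 ≈ 11.79*I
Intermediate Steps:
u(w, f) = -199 + w
sqrt(1/(-4372 + 21807) + u(60, -208)) = sqrt(1/(-4372 + 21807) + (-199 + 60)) = sqrt(1/17435 - 139) = sqrt(-2423464/17435) = 2*I*sqrt(10563273710)/17435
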